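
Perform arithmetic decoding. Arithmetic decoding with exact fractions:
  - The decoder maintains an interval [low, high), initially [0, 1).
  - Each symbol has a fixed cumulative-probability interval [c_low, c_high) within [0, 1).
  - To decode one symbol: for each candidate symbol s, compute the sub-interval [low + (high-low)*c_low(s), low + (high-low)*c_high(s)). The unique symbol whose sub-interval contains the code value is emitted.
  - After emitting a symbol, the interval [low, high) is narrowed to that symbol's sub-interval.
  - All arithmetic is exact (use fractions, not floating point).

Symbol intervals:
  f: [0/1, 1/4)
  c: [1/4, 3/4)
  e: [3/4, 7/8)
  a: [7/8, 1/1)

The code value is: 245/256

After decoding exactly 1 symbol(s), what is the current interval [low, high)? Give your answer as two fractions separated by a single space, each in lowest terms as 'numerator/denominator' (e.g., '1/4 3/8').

Step 1: interval [0/1, 1/1), width = 1/1 - 0/1 = 1/1
  'f': [0/1 + 1/1*0/1, 0/1 + 1/1*1/4) = [0/1, 1/4)
  'c': [0/1 + 1/1*1/4, 0/1 + 1/1*3/4) = [1/4, 3/4)
  'e': [0/1 + 1/1*3/4, 0/1 + 1/1*7/8) = [3/4, 7/8)
  'a': [0/1 + 1/1*7/8, 0/1 + 1/1*1/1) = [7/8, 1/1) <- contains code 245/256
  emit 'a', narrow to [7/8, 1/1)

Answer: 7/8 1/1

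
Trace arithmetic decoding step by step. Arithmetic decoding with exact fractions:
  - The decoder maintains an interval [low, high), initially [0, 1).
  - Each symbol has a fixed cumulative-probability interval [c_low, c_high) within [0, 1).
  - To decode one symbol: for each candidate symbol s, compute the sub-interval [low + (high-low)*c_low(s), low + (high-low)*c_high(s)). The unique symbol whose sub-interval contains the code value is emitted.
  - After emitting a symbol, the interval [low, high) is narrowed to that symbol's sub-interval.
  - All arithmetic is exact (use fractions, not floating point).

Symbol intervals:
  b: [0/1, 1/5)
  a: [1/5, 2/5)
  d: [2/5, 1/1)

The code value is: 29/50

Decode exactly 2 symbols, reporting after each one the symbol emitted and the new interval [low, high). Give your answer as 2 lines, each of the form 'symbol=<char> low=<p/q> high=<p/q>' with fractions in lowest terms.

Step 1: interval [0/1, 1/1), width = 1/1 - 0/1 = 1/1
  'b': [0/1 + 1/1*0/1, 0/1 + 1/1*1/5) = [0/1, 1/5)
  'a': [0/1 + 1/1*1/5, 0/1 + 1/1*2/5) = [1/5, 2/5)
  'd': [0/1 + 1/1*2/5, 0/1 + 1/1*1/1) = [2/5, 1/1) <- contains code 29/50
  emit 'd', narrow to [2/5, 1/1)
Step 2: interval [2/5, 1/1), width = 1/1 - 2/5 = 3/5
  'b': [2/5 + 3/5*0/1, 2/5 + 3/5*1/5) = [2/5, 13/25)
  'a': [2/5 + 3/5*1/5, 2/5 + 3/5*2/5) = [13/25, 16/25) <- contains code 29/50
  'd': [2/5 + 3/5*2/5, 2/5 + 3/5*1/1) = [16/25, 1/1)
  emit 'a', narrow to [13/25, 16/25)

Answer: symbol=d low=2/5 high=1/1
symbol=a low=13/25 high=16/25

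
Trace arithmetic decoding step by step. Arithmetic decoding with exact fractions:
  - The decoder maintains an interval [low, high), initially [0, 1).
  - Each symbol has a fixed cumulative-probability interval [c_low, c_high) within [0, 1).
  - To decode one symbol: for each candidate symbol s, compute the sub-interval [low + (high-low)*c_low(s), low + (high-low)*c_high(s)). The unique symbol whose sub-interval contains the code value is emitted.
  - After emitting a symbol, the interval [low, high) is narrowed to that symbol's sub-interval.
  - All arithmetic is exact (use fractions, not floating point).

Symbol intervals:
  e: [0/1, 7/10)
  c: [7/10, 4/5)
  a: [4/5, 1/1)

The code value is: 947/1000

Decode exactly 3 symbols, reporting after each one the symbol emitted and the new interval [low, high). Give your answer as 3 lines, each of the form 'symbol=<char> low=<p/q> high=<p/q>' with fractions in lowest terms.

Step 1: interval [0/1, 1/1), width = 1/1 - 0/1 = 1/1
  'e': [0/1 + 1/1*0/1, 0/1 + 1/1*7/10) = [0/1, 7/10)
  'c': [0/1 + 1/1*7/10, 0/1 + 1/1*4/5) = [7/10, 4/5)
  'a': [0/1 + 1/1*4/5, 0/1 + 1/1*1/1) = [4/5, 1/1) <- contains code 947/1000
  emit 'a', narrow to [4/5, 1/1)
Step 2: interval [4/5, 1/1), width = 1/1 - 4/5 = 1/5
  'e': [4/5 + 1/5*0/1, 4/5 + 1/5*7/10) = [4/5, 47/50)
  'c': [4/5 + 1/5*7/10, 4/5 + 1/5*4/5) = [47/50, 24/25) <- contains code 947/1000
  'a': [4/5 + 1/5*4/5, 4/5 + 1/5*1/1) = [24/25, 1/1)
  emit 'c', narrow to [47/50, 24/25)
Step 3: interval [47/50, 24/25), width = 24/25 - 47/50 = 1/50
  'e': [47/50 + 1/50*0/1, 47/50 + 1/50*7/10) = [47/50, 477/500) <- contains code 947/1000
  'c': [47/50 + 1/50*7/10, 47/50 + 1/50*4/5) = [477/500, 239/250)
  'a': [47/50 + 1/50*4/5, 47/50 + 1/50*1/1) = [239/250, 24/25)
  emit 'e', narrow to [47/50, 477/500)

Answer: symbol=a low=4/5 high=1/1
symbol=c low=47/50 high=24/25
symbol=e low=47/50 high=477/500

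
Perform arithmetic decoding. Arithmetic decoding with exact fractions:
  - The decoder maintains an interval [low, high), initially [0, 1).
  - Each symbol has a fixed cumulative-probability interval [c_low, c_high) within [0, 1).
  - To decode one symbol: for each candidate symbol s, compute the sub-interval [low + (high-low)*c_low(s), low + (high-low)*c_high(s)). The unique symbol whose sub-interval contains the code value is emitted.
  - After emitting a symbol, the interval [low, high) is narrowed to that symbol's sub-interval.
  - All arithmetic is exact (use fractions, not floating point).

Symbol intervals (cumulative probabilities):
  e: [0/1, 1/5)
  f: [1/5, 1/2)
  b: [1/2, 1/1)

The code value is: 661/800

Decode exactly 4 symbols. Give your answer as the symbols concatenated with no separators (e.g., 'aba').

Answer: bbff

Derivation:
Step 1: interval [0/1, 1/1), width = 1/1 - 0/1 = 1/1
  'e': [0/1 + 1/1*0/1, 0/1 + 1/1*1/5) = [0/1, 1/5)
  'f': [0/1 + 1/1*1/5, 0/1 + 1/1*1/2) = [1/5, 1/2)
  'b': [0/1 + 1/1*1/2, 0/1 + 1/1*1/1) = [1/2, 1/1) <- contains code 661/800
  emit 'b', narrow to [1/2, 1/1)
Step 2: interval [1/2, 1/1), width = 1/1 - 1/2 = 1/2
  'e': [1/2 + 1/2*0/1, 1/2 + 1/2*1/5) = [1/2, 3/5)
  'f': [1/2 + 1/2*1/5, 1/2 + 1/2*1/2) = [3/5, 3/4)
  'b': [1/2 + 1/2*1/2, 1/2 + 1/2*1/1) = [3/4, 1/1) <- contains code 661/800
  emit 'b', narrow to [3/4, 1/1)
Step 3: interval [3/4, 1/1), width = 1/1 - 3/4 = 1/4
  'e': [3/4 + 1/4*0/1, 3/4 + 1/4*1/5) = [3/4, 4/5)
  'f': [3/4 + 1/4*1/5, 3/4 + 1/4*1/2) = [4/5, 7/8) <- contains code 661/800
  'b': [3/4 + 1/4*1/2, 3/4 + 1/4*1/1) = [7/8, 1/1)
  emit 'f', narrow to [4/5, 7/8)
Step 4: interval [4/5, 7/8), width = 7/8 - 4/5 = 3/40
  'e': [4/5 + 3/40*0/1, 4/5 + 3/40*1/5) = [4/5, 163/200)
  'f': [4/5 + 3/40*1/5, 4/5 + 3/40*1/2) = [163/200, 67/80) <- contains code 661/800
  'b': [4/5 + 3/40*1/2, 4/5 + 3/40*1/1) = [67/80, 7/8)
  emit 'f', narrow to [163/200, 67/80)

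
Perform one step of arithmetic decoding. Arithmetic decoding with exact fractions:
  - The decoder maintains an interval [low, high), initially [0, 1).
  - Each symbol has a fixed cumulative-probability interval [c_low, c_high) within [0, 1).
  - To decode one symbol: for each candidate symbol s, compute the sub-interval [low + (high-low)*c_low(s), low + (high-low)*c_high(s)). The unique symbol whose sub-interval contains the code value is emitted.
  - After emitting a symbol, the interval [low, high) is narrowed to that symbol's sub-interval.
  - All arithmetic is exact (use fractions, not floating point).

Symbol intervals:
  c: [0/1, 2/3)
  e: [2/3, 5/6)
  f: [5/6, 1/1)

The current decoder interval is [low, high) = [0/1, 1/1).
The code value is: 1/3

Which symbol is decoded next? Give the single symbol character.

Interval width = high − low = 1/1 − 0/1 = 1/1
Scaled code = (code − low) / width = (1/3 − 0/1) / 1/1 = 1/3
  c: [0/1, 2/3) ← scaled code falls here ✓
  e: [2/3, 5/6) 
  f: [5/6, 1/1) 

Answer: c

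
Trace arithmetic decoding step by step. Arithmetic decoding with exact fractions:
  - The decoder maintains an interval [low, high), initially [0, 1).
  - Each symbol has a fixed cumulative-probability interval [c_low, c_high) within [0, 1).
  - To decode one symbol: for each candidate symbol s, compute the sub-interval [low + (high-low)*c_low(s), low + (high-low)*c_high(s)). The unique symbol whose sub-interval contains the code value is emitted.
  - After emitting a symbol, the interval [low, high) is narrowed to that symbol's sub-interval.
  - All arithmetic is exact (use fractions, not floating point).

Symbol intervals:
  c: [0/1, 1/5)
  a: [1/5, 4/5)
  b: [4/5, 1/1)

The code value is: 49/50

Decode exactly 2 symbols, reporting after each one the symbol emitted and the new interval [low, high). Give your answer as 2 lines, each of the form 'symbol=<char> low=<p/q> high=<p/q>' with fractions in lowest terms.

Answer: symbol=b low=4/5 high=1/1
symbol=b low=24/25 high=1/1

Derivation:
Step 1: interval [0/1, 1/1), width = 1/1 - 0/1 = 1/1
  'c': [0/1 + 1/1*0/1, 0/1 + 1/1*1/5) = [0/1, 1/5)
  'a': [0/1 + 1/1*1/5, 0/1 + 1/1*4/5) = [1/5, 4/5)
  'b': [0/1 + 1/1*4/5, 0/1 + 1/1*1/1) = [4/5, 1/1) <- contains code 49/50
  emit 'b', narrow to [4/5, 1/1)
Step 2: interval [4/5, 1/1), width = 1/1 - 4/5 = 1/5
  'c': [4/5 + 1/5*0/1, 4/5 + 1/5*1/5) = [4/5, 21/25)
  'a': [4/5 + 1/5*1/5, 4/5 + 1/5*4/5) = [21/25, 24/25)
  'b': [4/5 + 1/5*4/5, 4/5 + 1/5*1/1) = [24/25, 1/1) <- contains code 49/50
  emit 'b', narrow to [24/25, 1/1)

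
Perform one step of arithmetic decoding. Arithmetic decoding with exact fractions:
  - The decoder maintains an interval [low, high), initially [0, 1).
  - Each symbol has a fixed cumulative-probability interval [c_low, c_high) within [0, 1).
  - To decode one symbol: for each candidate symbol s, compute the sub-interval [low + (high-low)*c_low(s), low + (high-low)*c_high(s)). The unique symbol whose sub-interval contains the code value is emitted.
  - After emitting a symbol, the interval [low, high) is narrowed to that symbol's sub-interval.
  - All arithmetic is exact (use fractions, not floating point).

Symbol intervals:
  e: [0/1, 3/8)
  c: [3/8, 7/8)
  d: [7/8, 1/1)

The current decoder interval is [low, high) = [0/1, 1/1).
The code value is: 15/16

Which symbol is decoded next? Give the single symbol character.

Interval width = high − low = 1/1 − 0/1 = 1/1
Scaled code = (code − low) / width = (15/16 − 0/1) / 1/1 = 15/16
  e: [0/1, 3/8) 
  c: [3/8, 7/8) 
  d: [7/8, 1/1) ← scaled code falls here ✓

Answer: d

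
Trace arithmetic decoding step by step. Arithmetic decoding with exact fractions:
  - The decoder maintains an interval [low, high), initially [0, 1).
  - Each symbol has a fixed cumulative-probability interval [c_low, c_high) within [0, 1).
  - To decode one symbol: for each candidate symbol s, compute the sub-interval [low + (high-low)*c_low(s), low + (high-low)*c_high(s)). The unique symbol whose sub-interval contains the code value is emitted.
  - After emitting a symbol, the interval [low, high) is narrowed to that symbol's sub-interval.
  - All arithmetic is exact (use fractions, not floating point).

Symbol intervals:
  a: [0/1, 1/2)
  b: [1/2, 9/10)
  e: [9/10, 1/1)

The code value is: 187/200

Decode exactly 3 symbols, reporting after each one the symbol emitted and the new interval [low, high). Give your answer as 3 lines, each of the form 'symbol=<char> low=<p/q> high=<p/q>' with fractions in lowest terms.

Step 1: interval [0/1, 1/1), width = 1/1 - 0/1 = 1/1
  'a': [0/1 + 1/1*0/1, 0/1 + 1/1*1/2) = [0/1, 1/2)
  'b': [0/1 + 1/1*1/2, 0/1 + 1/1*9/10) = [1/2, 9/10)
  'e': [0/1 + 1/1*9/10, 0/1 + 1/1*1/1) = [9/10, 1/1) <- contains code 187/200
  emit 'e', narrow to [9/10, 1/1)
Step 2: interval [9/10, 1/1), width = 1/1 - 9/10 = 1/10
  'a': [9/10 + 1/10*0/1, 9/10 + 1/10*1/2) = [9/10, 19/20) <- contains code 187/200
  'b': [9/10 + 1/10*1/2, 9/10 + 1/10*9/10) = [19/20, 99/100)
  'e': [9/10 + 1/10*9/10, 9/10 + 1/10*1/1) = [99/100, 1/1)
  emit 'a', narrow to [9/10, 19/20)
Step 3: interval [9/10, 19/20), width = 19/20 - 9/10 = 1/20
  'a': [9/10 + 1/20*0/1, 9/10 + 1/20*1/2) = [9/10, 37/40)
  'b': [9/10 + 1/20*1/2, 9/10 + 1/20*9/10) = [37/40, 189/200) <- contains code 187/200
  'e': [9/10 + 1/20*9/10, 9/10 + 1/20*1/1) = [189/200, 19/20)
  emit 'b', narrow to [37/40, 189/200)

Answer: symbol=e low=9/10 high=1/1
symbol=a low=9/10 high=19/20
symbol=b low=37/40 high=189/200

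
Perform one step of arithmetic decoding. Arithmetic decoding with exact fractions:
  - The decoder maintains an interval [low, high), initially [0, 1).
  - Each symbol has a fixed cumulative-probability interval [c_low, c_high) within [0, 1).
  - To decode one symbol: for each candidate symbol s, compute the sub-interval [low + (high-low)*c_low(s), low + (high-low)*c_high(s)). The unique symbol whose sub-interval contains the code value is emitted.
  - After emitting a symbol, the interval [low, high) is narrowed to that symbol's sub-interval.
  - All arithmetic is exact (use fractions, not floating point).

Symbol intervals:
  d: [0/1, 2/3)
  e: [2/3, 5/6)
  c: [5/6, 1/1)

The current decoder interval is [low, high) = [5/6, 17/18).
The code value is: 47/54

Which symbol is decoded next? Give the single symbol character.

Answer: d

Derivation:
Interval width = high − low = 17/18 − 5/6 = 1/9
Scaled code = (code − low) / width = (47/54 − 5/6) / 1/9 = 1/3
  d: [0/1, 2/3) ← scaled code falls here ✓
  e: [2/3, 5/6) 
  c: [5/6, 1/1) 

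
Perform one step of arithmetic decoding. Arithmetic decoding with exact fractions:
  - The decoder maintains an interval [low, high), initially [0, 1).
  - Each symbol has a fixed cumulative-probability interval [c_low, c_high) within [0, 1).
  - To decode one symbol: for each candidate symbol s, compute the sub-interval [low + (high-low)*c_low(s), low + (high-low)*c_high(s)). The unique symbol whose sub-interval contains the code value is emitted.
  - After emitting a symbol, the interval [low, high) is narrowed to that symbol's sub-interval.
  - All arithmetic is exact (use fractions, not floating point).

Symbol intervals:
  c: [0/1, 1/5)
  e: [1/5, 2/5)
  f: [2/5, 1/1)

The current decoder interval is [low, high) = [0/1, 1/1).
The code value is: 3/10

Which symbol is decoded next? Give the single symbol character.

Interval width = high − low = 1/1 − 0/1 = 1/1
Scaled code = (code − low) / width = (3/10 − 0/1) / 1/1 = 3/10
  c: [0/1, 1/5) 
  e: [1/5, 2/5) ← scaled code falls here ✓
  f: [2/5, 1/1) 

Answer: e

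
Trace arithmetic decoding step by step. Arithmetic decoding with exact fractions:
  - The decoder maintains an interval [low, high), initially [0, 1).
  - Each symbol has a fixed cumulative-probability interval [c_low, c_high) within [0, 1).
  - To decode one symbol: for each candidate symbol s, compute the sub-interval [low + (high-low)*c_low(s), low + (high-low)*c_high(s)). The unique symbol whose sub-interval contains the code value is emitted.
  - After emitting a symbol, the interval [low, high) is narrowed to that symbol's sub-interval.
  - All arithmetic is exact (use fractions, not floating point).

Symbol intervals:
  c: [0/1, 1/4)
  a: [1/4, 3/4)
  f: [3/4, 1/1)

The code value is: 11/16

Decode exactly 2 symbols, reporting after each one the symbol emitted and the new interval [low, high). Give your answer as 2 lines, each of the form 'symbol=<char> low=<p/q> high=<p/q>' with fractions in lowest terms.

Answer: symbol=a low=1/4 high=3/4
symbol=f low=5/8 high=3/4

Derivation:
Step 1: interval [0/1, 1/1), width = 1/1 - 0/1 = 1/1
  'c': [0/1 + 1/1*0/1, 0/1 + 1/1*1/4) = [0/1, 1/4)
  'a': [0/1 + 1/1*1/4, 0/1 + 1/1*3/4) = [1/4, 3/4) <- contains code 11/16
  'f': [0/1 + 1/1*3/4, 0/1 + 1/1*1/1) = [3/4, 1/1)
  emit 'a', narrow to [1/4, 3/4)
Step 2: interval [1/4, 3/4), width = 3/4 - 1/4 = 1/2
  'c': [1/4 + 1/2*0/1, 1/4 + 1/2*1/4) = [1/4, 3/8)
  'a': [1/4 + 1/2*1/4, 1/4 + 1/2*3/4) = [3/8, 5/8)
  'f': [1/4 + 1/2*3/4, 1/4 + 1/2*1/1) = [5/8, 3/4) <- contains code 11/16
  emit 'f', narrow to [5/8, 3/4)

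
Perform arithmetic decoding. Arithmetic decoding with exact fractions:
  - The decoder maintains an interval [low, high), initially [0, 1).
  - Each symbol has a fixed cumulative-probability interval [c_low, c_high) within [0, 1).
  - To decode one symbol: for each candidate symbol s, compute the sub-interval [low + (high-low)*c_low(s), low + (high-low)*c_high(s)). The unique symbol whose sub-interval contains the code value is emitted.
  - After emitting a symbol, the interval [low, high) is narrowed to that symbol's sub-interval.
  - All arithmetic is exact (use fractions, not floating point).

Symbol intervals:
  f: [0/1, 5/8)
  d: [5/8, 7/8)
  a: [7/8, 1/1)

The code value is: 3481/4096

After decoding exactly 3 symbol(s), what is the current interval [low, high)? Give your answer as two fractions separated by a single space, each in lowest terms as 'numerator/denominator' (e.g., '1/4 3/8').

Step 1: interval [0/1, 1/1), width = 1/1 - 0/1 = 1/1
  'f': [0/1 + 1/1*0/1, 0/1 + 1/1*5/8) = [0/1, 5/8)
  'd': [0/1 + 1/1*5/8, 0/1 + 1/1*7/8) = [5/8, 7/8) <- contains code 3481/4096
  'a': [0/1 + 1/1*7/8, 0/1 + 1/1*1/1) = [7/8, 1/1)
  emit 'd', narrow to [5/8, 7/8)
Step 2: interval [5/8, 7/8), width = 7/8 - 5/8 = 1/4
  'f': [5/8 + 1/4*0/1, 5/8 + 1/4*5/8) = [5/8, 25/32)
  'd': [5/8 + 1/4*5/8, 5/8 + 1/4*7/8) = [25/32, 27/32)
  'a': [5/8 + 1/4*7/8, 5/8 + 1/4*1/1) = [27/32, 7/8) <- contains code 3481/4096
  emit 'a', narrow to [27/32, 7/8)
Step 3: interval [27/32, 7/8), width = 7/8 - 27/32 = 1/32
  'f': [27/32 + 1/32*0/1, 27/32 + 1/32*5/8) = [27/32, 221/256) <- contains code 3481/4096
  'd': [27/32 + 1/32*5/8, 27/32 + 1/32*7/8) = [221/256, 223/256)
  'a': [27/32 + 1/32*7/8, 27/32 + 1/32*1/1) = [223/256, 7/8)
  emit 'f', narrow to [27/32, 221/256)

Answer: 27/32 221/256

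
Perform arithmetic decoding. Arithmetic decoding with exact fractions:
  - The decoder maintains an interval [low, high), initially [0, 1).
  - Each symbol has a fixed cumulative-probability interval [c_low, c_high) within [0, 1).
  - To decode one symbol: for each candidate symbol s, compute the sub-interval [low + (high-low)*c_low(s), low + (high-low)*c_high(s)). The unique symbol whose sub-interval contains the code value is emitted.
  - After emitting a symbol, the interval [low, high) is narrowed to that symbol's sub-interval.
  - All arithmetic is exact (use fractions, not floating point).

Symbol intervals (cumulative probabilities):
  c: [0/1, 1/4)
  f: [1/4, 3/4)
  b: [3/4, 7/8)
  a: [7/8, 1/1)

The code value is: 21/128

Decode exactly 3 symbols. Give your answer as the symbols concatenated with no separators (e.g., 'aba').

Answer: cfb

Derivation:
Step 1: interval [0/1, 1/1), width = 1/1 - 0/1 = 1/1
  'c': [0/1 + 1/1*0/1, 0/1 + 1/1*1/4) = [0/1, 1/4) <- contains code 21/128
  'f': [0/1 + 1/1*1/4, 0/1 + 1/1*3/4) = [1/4, 3/4)
  'b': [0/1 + 1/1*3/4, 0/1 + 1/1*7/8) = [3/4, 7/8)
  'a': [0/1 + 1/1*7/8, 0/1 + 1/1*1/1) = [7/8, 1/1)
  emit 'c', narrow to [0/1, 1/4)
Step 2: interval [0/1, 1/4), width = 1/4 - 0/1 = 1/4
  'c': [0/1 + 1/4*0/1, 0/1 + 1/4*1/4) = [0/1, 1/16)
  'f': [0/1 + 1/4*1/4, 0/1 + 1/4*3/4) = [1/16, 3/16) <- contains code 21/128
  'b': [0/1 + 1/4*3/4, 0/1 + 1/4*7/8) = [3/16, 7/32)
  'a': [0/1 + 1/4*7/8, 0/1 + 1/4*1/1) = [7/32, 1/4)
  emit 'f', narrow to [1/16, 3/16)
Step 3: interval [1/16, 3/16), width = 3/16 - 1/16 = 1/8
  'c': [1/16 + 1/8*0/1, 1/16 + 1/8*1/4) = [1/16, 3/32)
  'f': [1/16 + 1/8*1/4, 1/16 + 1/8*3/4) = [3/32, 5/32)
  'b': [1/16 + 1/8*3/4, 1/16 + 1/8*7/8) = [5/32, 11/64) <- contains code 21/128
  'a': [1/16 + 1/8*7/8, 1/16 + 1/8*1/1) = [11/64, 3/16)
  emit 'b', narrow to [5/32, 11/64)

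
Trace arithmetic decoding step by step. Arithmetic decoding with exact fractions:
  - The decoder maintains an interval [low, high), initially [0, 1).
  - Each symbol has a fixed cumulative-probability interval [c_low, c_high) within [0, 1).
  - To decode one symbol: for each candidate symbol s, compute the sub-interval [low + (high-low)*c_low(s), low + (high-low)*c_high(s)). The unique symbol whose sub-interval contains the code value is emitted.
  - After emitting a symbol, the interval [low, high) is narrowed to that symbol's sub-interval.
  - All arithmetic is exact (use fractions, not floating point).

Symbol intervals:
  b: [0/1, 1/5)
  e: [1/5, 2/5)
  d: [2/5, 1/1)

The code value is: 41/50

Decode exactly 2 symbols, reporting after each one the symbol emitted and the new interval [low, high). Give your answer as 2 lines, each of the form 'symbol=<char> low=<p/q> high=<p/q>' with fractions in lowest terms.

Step 1: interval [0/1, 1/1), width = 1/1 - 0/1 = 1/1
  'b': [0/1 + 1/1*0/1, 0/1 + 1/1*1/5) = [0/1, 1/5)
  'e': [0/1 + 1/1*1/5, 0/1 + 1/1*2/5) = [1/5, 2/5)
  'd': [0/1 + 1/1*2/5, 0/1 + 1/1*1/1) = [2/5, 1/1) <- contains code 41/50
  emit 'd', narrow to [2/5, 1/1)
Step 2: interval [2/5, 1/1), width = 1/1 - 2/5 = 3/5
  'b': [2/5 + 3/5*0/1, 2/5 + 3/5*1/5) = [2/5, 13/25)
  'e': [2/5 + 3/5*1/5, 2/5 + 3/5*2/5) = [13/25, 16/25)
  'd': [2/5 + 3/5*2/5, 2/5 + 3/5*1/1) = [16/25, 1/1) <- contains code 41/50
  emit 'd', narrow to [16/25, 1/1)

Answer: symbol=d low=2/5 high=1/1
symbol=d low=16/25 high=1/1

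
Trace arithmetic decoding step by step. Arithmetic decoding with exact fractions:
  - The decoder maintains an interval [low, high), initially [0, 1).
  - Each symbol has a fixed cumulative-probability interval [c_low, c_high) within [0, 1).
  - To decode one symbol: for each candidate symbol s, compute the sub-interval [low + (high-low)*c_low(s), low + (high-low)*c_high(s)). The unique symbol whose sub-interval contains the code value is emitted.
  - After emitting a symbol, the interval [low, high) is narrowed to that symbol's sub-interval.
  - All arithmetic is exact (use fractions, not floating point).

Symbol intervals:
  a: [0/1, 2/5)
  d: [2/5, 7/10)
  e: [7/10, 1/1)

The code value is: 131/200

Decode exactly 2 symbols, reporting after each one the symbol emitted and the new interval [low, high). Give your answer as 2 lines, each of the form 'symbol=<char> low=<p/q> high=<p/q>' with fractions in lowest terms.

Step 1: interval [0/1, 1/1), width = 1/1 - 0/1 = 1/1
  'a': [0/1 + 1/1*0/1, 0/1 + 1/1*2/5) = [0/1, 2/5)
  'd': [0/1 + 1/1*2/5, 0/1 + 1/1*7/10) = [2/5, 7/10) <- contains code 131/200
  'e': [0/1 + 1/1*7/10, 0/1 + 1/1*1/1) = [7/10, 1/1)
  emit 'd', narrow to [2/5, 7/10)
Step 2: interval [2/5, 7/10), width = 7/10 - 2/5 = 3/10
  'a': [2/5 + 3/10*0/1, 2/5 + 3/10*2/5) = [2/5, 13/25)
  'd': [2/5 + 3/10*2/5, 2/5 + 3/10*7/10) = [13/25, 61/100)
  'e': [2/5 + 3/10*7/10, 2/5 + 3/10*1/1) = [61/100, 7/10) <- contains code 131/200
  emit 'e', narrow to [61/100, 7/10)

Answer: symbol=d low=2/5 high=7/10
symbol=e low=61/100 high=7/10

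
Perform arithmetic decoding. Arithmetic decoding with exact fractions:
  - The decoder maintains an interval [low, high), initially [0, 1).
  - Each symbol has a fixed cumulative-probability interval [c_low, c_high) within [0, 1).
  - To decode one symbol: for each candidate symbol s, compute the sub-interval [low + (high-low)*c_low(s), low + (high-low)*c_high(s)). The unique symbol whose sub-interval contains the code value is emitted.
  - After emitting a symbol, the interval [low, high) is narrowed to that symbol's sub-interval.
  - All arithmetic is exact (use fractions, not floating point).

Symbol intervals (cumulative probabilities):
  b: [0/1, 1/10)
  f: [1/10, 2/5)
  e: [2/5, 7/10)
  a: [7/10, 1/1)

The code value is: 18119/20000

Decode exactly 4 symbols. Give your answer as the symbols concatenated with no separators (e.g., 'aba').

Step 1: interval [0/1, 1/1), width = 1/1 - 0/1 = 1/1
  'b': [0/1 + 1/1*0/1, 0/1 + 1/1*1/10) = [0/1, 1/10)
  'f': [0/1 + 1/1*1/10, 0/1 + 1/1*2/5) = [1/10, 2/5)
  'e': [0/1 + 1/1*2/5, 0/1 + 1/1*7/10) = [2/5, 7/10)
  'a': [0/1 + 1/1*7/10, 0/1 + 1/1*1/1) = [7/10, 1/1) <- contains code 18119/20000
  emit 'a', narrow to [7/10, 1/1)
Step 2: interval [7/10, 1/1), width = 1/1 - 7/10 = 3/10
  'b': [7/10 + 3/10*0/1, 7/10 + 3/10*1/10) = [7/10, 73/100)
  'f': [7/10 + 3/10*1/10, 7/10 + 3/10*2/5) = [73/100, 41/50)
  'e': [7/10 + 3/10*2/5, 7/10 + 3/10*7/10) = [41/50, 91/100) <- contains code 18119/20000
  'a': [7/10 + 3/10*7/10, 7/10 + 3/10*1/1) = [91/100, 1/1)
  emit 'e', narrow to [41/50, 91/100)
Step 3: interval [41/50, 91/100), width = 91/100 - 41/50 = 9/100
  'b': [41/50 + 9/100*0/1, 41/50 + 9/100*1/10) = [41/50, 829/1000)
  'f': [41/50 + 9/100*1/10, 41/50 + 9/100*2/5) = [829/1000, 107/125)
  'e': [41/50 + 9/100*2/5, 41/50 + 9/100*7/10) = [107/125, 883/1000)
  'a': [41/50 + 9/100*7/10, 41/50 + 9/100*1/1) = [883/1000, 91/100) <- contains code 18119/20000
  emit 'a', narrow to [883/1000, 91/100)
Step 4: interval [883/1000, 91/100), width = 91/100 - 883/1000 = 27/1000
  'b': [883/1000 + 27/1000*0/1, 883/1000 + 27/1000*1/10) = [883/1000, 8857/10000)
  'f': [883/1000 + 27/1000*1/10, 883/1000 + 27/1000*2/5) = [8857/10000, 4469/5000)
  'e': [883/1000 + 27/1000*2/5, 883/1000 + 27/1000*7/10) = [4469/5000, 9019/10000)
  'a': [883/1000 + 27/1000*7/10, 883/1000 + 27/1000*1/1) = [9019/10000, 91/100) <- contains code 18119/20000
  emit 'a', narrow to [9019/10000, 91/100)

Answer: aeaa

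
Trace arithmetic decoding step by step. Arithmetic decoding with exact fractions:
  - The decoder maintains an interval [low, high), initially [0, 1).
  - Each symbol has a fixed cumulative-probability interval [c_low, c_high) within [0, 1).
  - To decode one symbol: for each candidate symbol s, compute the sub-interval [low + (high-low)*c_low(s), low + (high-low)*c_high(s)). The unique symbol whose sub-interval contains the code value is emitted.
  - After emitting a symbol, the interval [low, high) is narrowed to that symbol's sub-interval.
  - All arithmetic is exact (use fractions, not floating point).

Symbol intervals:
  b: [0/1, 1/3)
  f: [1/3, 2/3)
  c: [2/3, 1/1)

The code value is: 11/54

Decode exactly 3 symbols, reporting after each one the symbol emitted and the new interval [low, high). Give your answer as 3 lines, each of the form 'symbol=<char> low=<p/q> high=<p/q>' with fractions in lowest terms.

Step 1: interval [0/1, 1/1), width = 1/1 - 0/1 = 1/1
  'b': [0/1 + 1/1*0/1, 0/1 + 1/1*1/3) = [0/1, 1/3) <- contains code 11/54
  'f': [0/1 + 1/1*1/3, 0/1 + 1/1*2/3) = [1/3, 2/3)
  'c': [0/1 + 1/1*2/3, 0/1 + 1/1*1/1) = [2/3, 1/1)
  emit 'b', narrow to [0/1, 1/3)
Step 2: interval [0/1, 1/3), width = 1/3 - 0/1 = 1/3
  'b': [0/1 + 1/3*0/1, 0/1 + 1/3*1/3) = [0/1, 1/9)
  'f': [0/1 + 1/3*1/3, 0/1 + 1/3*2/3) = [1/9, 2/9) <- contains code 11/54
  'c': [0/1 + 1/3*2/3, 0/1 + 1/3*1/1) = [2/9, 1/3)
  emit 'f', narrow to [1/9, 2/9)
Step 3: interval [1/9, 2/9), width = 2/9 - 1/9 = 1/9
  'b': [1/9 + 1/9*0/1, 1/9 + 1/9*1/3) = [1/9, 4/27)
  'f': [1/9 + 1/9*1/3, 1/9 + 1/9*2/3) = [4/27, 5/27)
  'c': [1/9 + 1/9*2/3, 1/9 + 1/9*1/1) = [5/27, 2/9) <- contains code 11/54
  emit 'c', narrow to [5/27, 2/9)

Answer: symbol=b low=0/1 high=1/3
symbol=f low=1/9 high=2/9
symbol=c low=5/27 high=2/9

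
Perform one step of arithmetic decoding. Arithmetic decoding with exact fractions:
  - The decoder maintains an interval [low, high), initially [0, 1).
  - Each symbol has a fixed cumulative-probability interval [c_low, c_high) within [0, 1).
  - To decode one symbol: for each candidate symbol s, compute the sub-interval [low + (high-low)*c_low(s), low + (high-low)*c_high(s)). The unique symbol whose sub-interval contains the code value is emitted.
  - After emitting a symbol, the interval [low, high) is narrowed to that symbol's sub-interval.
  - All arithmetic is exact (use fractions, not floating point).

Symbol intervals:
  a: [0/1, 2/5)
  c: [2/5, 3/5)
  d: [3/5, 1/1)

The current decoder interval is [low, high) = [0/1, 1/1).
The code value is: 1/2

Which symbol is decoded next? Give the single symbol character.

Answer: c

Derivation:
Interval width = high − low = 1/1 − 0/1 = 1/1
Scaled code = (code − low) / width = (1/2 − 0/1) / 1/1 = 1/2
  a: [0/1, 2/5) 
  c: [2/5, 3/5) ← scaled code falls here ✓
  d: [3/5, 1/1) 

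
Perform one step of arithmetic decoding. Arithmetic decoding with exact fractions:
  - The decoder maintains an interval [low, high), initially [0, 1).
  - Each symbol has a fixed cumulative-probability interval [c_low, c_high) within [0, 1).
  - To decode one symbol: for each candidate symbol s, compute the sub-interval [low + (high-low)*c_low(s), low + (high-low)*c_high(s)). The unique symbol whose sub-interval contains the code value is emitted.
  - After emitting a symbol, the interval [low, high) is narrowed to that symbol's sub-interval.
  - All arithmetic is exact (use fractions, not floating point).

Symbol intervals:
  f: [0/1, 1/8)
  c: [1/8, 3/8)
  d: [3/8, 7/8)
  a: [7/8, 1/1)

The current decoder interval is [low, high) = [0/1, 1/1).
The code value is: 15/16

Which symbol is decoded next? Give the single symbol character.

Answer: a

Derivation:
Interval width = high − low = 1/1 − 0/1 = 1/1
Scaled code = (code − low) / width = (15/16 − 0/1) / 1/1 = 15/16
  f: [0/1, 1/8) 
  c: [1/8, 3/8) 
  d: [3/8, 7/8) 
  a: [7/8, 1/1) ← scaled code falls here ✓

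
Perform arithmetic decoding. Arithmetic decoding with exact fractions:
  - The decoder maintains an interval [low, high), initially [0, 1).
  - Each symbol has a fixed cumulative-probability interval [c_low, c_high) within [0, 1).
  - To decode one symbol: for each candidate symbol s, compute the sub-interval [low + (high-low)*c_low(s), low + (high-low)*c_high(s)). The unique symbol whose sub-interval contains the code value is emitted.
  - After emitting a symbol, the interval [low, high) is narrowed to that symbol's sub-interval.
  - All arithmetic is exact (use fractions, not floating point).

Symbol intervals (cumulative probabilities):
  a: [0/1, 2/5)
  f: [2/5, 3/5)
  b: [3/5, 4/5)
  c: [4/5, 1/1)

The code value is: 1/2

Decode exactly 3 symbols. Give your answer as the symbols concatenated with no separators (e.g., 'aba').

Step 1: interval [0/1, 1/1), width = 1/1 - 0/1 = 1/1
  'a': [0/1 + 1/1*0/1, 0/1 + 1/1*2/5) = [0/1, 2/5)
  'f': [0/1 + 1/1*2/5, 0/1 + 1/1*3/5) = [2/5, 3/5) <- contains code 1/2
  'b': [0/1 + 1/1*3/5, 0/1 + 1/1*4/5) = [3/5, 4/5)
  'c': [0/1 + 1/1*4/5, 0/1 + 1/1*1/1) = [4/5, 1/1)
  emit 'f', narrow to [2/5, 3/5)
Step 2: interval [2/5, 3/5), width = 3/5 - 2/5 = 1/5
  'a': [2/5 + 1/5*0/1, 2/5 + 1/5*2/5) = [2/5, 12/25)
  'f': [2/5 + 1/5*2/5, 2/5 + 1/5*3/5) = [12/25, 13/25) <- contains code 1/2
  'b': [2/5 + 1/5*3/5, 2/5 + 1/5*4/5) = [13/25, 14/25)
  'c': [2/5 + 1/5*4/5, 2/5 + 1/5*1/1) = [14/25, 3/5)
  emit 'f', narrow to [12/25, 13/25)
Step 3: interval [12/25, 13/25), width = 13/25 - 12/25 = 1/25
  'a': [12/25 + 1/25*0/1, 12/25 + 1/25*2/5) = [12/25, 62/125)
  'f': [12/25 + 1/25*2/5, 12/25 + 1/25*3/5) = [62/125, 63/125) <- contains code 1/2
  'b': [12/25 + 1/25*3/5, 12/25 + 1/25*4/5) = [63/125, 64/125)
  'c': [12/25 + 1/25*4/5, 12/25 + 1/25*1/1) = [64/125, 13/25)
  emit 'f', narrow to [62/125, 63/125)

Answer: fff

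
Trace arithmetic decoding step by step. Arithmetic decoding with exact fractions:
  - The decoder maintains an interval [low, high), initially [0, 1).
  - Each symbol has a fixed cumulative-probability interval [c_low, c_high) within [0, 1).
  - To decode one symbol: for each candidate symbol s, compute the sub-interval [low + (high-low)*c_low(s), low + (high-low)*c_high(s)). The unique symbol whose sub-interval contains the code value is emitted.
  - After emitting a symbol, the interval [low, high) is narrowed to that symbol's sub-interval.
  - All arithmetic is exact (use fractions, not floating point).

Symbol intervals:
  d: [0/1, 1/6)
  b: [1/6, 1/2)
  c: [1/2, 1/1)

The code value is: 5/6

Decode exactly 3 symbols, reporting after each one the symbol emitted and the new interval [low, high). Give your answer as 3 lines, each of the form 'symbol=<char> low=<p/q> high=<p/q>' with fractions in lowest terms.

Answer: symbol=c low=1/2 high=1/1
symbol=c low=3/4 high=1/1
symbol=b low=19/24 high=7/8

Derivation:
Step 1: interval [0/1, 1/1), width = 1/1 - 0/1 = 1/1
  'd': [0/1 + 1/1*0/1, 0/1 + 1/1*1/6) = [0/1, 1/6)
  'b': [0/1 + 1/1*1/6, 0/1 + 1/1*1/2) = [1/6, 1/2)
  'c': [0/1 + 1/1*1/2, 0/1 + 1/1*1/1) = [1/2, 1/1) <- contains code 5/6
  emit 'c', narrow to [1/2, 1/1)
Step 2: interval [1/2, 1/1), width = 1/1 - 1/2 = 1/2
  'd': [1/2 + 1/2*0/1, 1/2 + 1/2*1/6) = [1/2, 7/12)
  'b': [1/2 + 1/2*1/6, 1/2 + 1/2*1/2) = [7/12, 3/4)
  'c': [1/2 + 1/2*1/2, 1/2 + 1/2*1/1) = [3/4, 1/1) <- contains code 5/6
  emit 'c', narrow to [3/4, 1/1)
Step 3: interval [3/4, 1/1), width = 1/1 - 3/4 = 1/4
  'd': [3/4 + 1/4*0/1, 3/4 + 1/4*1/6) = [3/4, 19/24)
  'b': [3/4 + 1/4*1/6, 3/4 + 1/4*1/2) = [19/24, 7/8) <- contains code 5/6
  'c': [3/4 + 1/4*1/2, 3/4 + 1/4*1/1) = [7/8, 1/1)
  emit 'b', narrow to [19/24, 7/8)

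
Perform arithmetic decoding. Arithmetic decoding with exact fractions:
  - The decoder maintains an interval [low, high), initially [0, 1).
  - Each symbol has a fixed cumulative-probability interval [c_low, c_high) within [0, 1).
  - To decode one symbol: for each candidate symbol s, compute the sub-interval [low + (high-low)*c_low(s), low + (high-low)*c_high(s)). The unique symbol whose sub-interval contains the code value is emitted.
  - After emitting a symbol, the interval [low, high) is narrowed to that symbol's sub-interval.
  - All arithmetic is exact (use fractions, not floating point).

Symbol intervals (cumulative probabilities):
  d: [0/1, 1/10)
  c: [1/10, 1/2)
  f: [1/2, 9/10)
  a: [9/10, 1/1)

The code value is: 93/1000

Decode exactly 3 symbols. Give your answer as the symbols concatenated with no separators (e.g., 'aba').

Answer: dac

Derivation:
Step 1: interval [0/1, 1/1), width = 1/1 - 0/1 = 1/1
  'd': [0/1 + 1/1*0/1, 0/1 + 1/1*1/10) = [0/1, 1/10) <- contains code 93/1000
  'c': [0/1 + 1/1*1/10, 0/1 + 1/1*1/2) = [1/10, 1/2)
  'f': [0/1 + 1/1*1/2, 0/1 + 1/1*9/10) = [1/2, 9/10)
  'a': [0/1 + 1/1*9/10, 0/1 + 1/1*1/1) = [9/10, 1/1)
  emit 'd', narrow to [0/1, 1/10)
Step 2: interval [0/1, 1/10), width = 1/10 - 0/1 = 1/10
  'd': [0/1 + 1/10*0/1, 0/1 + 1/10*1/10) = [0/1, 1/100)
  'c': [0/1 + 1/10*1/10, 0/1 + 1/10*1/2) = [1/100, 1/20)
  'f': [0/1 + 1/10*1/2, 0/1 + 1/10*9/10) = [1/20, 9/100)
  'a': [0/1 + 1/10*9/10, 0/1 + 1/10*1/1) = [9/100, 1/10) <- contains code 93/1000
  emit 'a', narrow to [9/100, 1/10)
Step 3: interval [9/100, 1/10), width = 1/10 - 9/100 = 1/100
  'd': [9/100 + 1/100*0/1, 9/100 + 1/100*1/10) = [9/100, 91/1000)
  'c': [9/100 + 1/100*1/10, 9/100 + 1/100*1/2) = [91/1000, 19/200) <- contains code 93/1000
  'f': [9/100 + 1/100*1/2, 9/100 + 1/100*9/10) = [19/200, 99/1000)
  'a': [9/100 + 1/100*9/10, 9/100 + 1/100*1/1) = [99/1000, 1/10)
  emit 'c', narrow to [91/1000, 19/200)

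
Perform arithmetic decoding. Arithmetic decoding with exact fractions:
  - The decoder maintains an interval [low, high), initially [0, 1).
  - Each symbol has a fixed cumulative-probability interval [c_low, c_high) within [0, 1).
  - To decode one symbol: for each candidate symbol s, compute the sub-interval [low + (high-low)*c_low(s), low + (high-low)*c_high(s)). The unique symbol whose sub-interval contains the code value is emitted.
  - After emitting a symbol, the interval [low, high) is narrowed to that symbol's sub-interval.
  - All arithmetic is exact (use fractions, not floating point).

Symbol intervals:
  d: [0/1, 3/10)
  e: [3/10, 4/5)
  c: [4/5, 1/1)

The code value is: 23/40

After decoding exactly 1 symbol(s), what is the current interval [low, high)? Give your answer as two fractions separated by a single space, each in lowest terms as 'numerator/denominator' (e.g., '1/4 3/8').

Step 1: interval [0/1, 1/1), width = 1/1 - 0/1 = 1/1
  'd': [0/1 + 1/1*0/1, 0/1 + 1/1*3/10) = [0/1, 3/10)
  'e': [0/1 + 1/1*3/10, 0/1 + 1/1*4/5) = [3/10, 4/5) <- contains code 23/40
  'c': [0/1 + 1/1*4/5, 0/1 + 1/1*1/1) = [4/5, 1/1)
  emit 'e', narrow to [3/10, 4/5)

Answer: 3/10 4/5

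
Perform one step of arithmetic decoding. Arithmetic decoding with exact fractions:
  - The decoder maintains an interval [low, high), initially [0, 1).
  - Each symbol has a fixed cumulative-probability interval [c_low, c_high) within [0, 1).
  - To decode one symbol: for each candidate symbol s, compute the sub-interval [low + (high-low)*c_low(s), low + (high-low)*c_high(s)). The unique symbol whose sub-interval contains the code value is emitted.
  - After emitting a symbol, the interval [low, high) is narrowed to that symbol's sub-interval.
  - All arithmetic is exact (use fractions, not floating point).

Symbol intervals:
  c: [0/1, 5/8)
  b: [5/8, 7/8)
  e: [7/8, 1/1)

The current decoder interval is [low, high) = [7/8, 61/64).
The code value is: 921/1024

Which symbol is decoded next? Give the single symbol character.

Answer: c

Derivation:
Interval width = high − low = 61/64 − 7/8 = 5/64
Scaled code = (code − low) / width = (921/1024 − 7/8) / 5/64 = 5/16
  c: [0/1, 5/8) ← scaled code falls here ✓
  b: [5/8, 7/8) 
  e: [7/8, 1/1) 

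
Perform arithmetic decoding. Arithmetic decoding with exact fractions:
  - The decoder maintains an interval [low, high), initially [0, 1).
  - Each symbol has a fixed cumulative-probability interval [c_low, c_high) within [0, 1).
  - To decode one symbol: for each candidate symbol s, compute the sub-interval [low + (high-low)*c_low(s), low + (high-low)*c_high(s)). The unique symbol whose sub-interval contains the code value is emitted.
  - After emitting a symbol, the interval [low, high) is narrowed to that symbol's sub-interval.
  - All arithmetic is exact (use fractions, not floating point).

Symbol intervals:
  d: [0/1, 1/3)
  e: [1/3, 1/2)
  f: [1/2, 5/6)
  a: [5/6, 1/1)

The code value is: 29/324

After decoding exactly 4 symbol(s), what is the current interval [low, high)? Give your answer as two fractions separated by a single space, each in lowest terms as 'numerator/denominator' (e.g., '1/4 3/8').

Step 1: interval [0/1, 1/1), width = 1/1 - 0/1 = 1/1
  'd': [0/1 + 1/1*0/1, 0/1 + 1/1*1/3) = [0/1, 1/3) <- contains code 29/324
  'e': [0/1 + 1/1*1/3, 0/1 + 1/1*1/2) = [1/3, 1/2)
  'f': [0/1 + 1/1*1/2, 0/1 + 1/1*5/6) = [1/2, 5/6)
  'a': [0/1 + 1/1*5/6, 0/1 + 1/1*1/1) = [5/6, 1/1)
  emit 'd', narrow to [0/1, 1/3)
Step 2: interval [0/1, 1/3), width = 1/3 - 0/1 = 1/3
  'd': [0/1 + 1/3*0/1, 0/1 + 1/3*1/3) = [0/1, 1/9) <- contains code 29/324
  'e': [0/1 + 1/3*1/3, 0/1 + 1/3*1/2) = [1/9, 1/6)
  'f': [0/1 + 1/3*1/2, 0/1 + 1/3*5/6) = [1/6, 5/18)
  'a': [0/1 + 1/3*5/6, 0/1 + 1/3*1/1) = [5/18, 1/3)
  emit 'd', narrow to [0/1, 1/9)
Step 3: interval [0/1, 1/9), width = 1/9 - 0/1 = 1/9
  'd': [0/1 + 1/9*0/1, 0/1 + 1/9*1/3) = [0/1, 1/27)
  'e': [0/1 + 1/9*1/3, 0/1 + 1/9*1/2) = [1/27, 1/18)
  'f': [0/1 + 1/9*1/2, 0/1 + 1/9*5/6) = [1/18, 5/54) <- contains code 29/324
  'a': [0/1 + 1/9*5/6, 0/1 + 1/9*1/1) = [5/54, 1/9)
  emit 'f', narrow to [1/18, 5/54)
Step 4: interval [1/18, 5/54), width = 5/54 - 1/18 = 1/27
  'd': [1/18 + 1/27*0/1, 1/18 + 1/27*1/3) = [1/18, 11/162)
  'e': [1/18 + 1/27*1/3, 1/18 + 1/27*1/2) = [11/162, 2/27)
  'f': [1/18 + 1/27*1/2, 1/18 + 1/27*5/6) = [2/27, 7/81)
  'a': [1/18 + 1/27*5/6, 1/18 + 1/27*1/1) = [7/81, 5/54) <- contains code 29/324
  emit 'a', narrow to [7/81, 5/54)

Answer: 7/81 5/54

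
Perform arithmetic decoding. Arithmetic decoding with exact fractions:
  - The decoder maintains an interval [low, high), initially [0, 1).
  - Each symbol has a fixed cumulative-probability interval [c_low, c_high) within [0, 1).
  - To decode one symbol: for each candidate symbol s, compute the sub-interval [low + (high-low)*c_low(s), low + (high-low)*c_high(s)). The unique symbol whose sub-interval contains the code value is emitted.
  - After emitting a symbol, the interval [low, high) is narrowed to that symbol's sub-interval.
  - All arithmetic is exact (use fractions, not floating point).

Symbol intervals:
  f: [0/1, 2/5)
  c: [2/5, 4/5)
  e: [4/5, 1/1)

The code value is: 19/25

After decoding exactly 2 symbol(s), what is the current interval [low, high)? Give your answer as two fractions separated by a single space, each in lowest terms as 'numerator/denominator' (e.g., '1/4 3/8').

Answer: 18/25 4/5

Derivation:
Step 1: interval [0/1, 1/1), width = 1/1 - 0/1 = 1/1
  'f': [0/1 + 1/1*0/1, 0/1 + 1/1*2/5) = [0/1, 2/5)
  'c': [0/1 + 1/1*2/5, 0/1 + 1/1*4/5) = [2/5, 4/5) <- contains code 19/25
  'e': [0/1 + 1/1*4/5, 0/1 + 1/1*1/1) = [4/5, 1/1)
  emit 'c', narrow to [2/5, 4/5)
Step 2: interval [2/5, 4/5), width = 4/5 - 2/5 = 2/5
  'f': [2/5 + 2/5*0/1, 2/5 + 2/5*2/5) = [2/5, 14/25)
  'c': [2/5 + 2/5*2/5, 2/5 + 2/5*4/5) = [14/25, 18/25)
  'e': [2/5 + 2/5*4/5, 2/5 + 2/5*1/1) = [18/25, 4/5) <- contains code 19/25
  emit 'e', narrow to [18/25, 4/5)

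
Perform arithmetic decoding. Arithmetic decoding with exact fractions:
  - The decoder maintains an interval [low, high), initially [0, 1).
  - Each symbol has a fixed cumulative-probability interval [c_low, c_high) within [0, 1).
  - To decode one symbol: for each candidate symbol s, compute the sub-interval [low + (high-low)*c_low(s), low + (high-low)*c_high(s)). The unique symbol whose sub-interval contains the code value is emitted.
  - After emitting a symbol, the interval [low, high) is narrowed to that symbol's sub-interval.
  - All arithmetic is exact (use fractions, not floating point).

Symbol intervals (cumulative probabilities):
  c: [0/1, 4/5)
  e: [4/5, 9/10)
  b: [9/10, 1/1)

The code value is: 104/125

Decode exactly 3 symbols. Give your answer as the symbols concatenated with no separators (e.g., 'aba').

Step 1: interval [0/1, 1/1), width = 1/1 - 0/1 = 1/1
  'c': [0/1 + 1/1*0/1, 0/1 + 1/1*4/5) = [0/1, 4/5)
  'e': [0/1 + 1/1*4/5, 0/1 + 1/1*9/10) = [4/5, 9/10) <- contains code 104/125
  'b': [0/1 + 1/1*9/10, 0/1 + 1/1*1/1) = [9/10, 1/1)
  emit 'e', narrow to [4/5, 9/10)
Step 2: interval [4/5, 9/10), width = 9/10 - 4/5 = 1/10
  'c': [4/5 + 1/10*0/1, 4/5 + 1/10*4/5) = [4/5, 22/25) <- contains code 104/125
  'e': [4/5 + 1/10*4/5, 4/5 + 1/10*9/10) = [22/25, 89/100)
  'b': [4/5 + 1/10*9/10, 4/5 + 1/10*1/1) = [89/100, 9/10)
  emit 'c', narrow to [4/5, 22/25)
Step 3: interval [4/5, 22/25), width = 22/25 - 4/5 = 2/25
  'c': [4/5 + 2/25*0/1, 4/5 + 2/25*4/5) = [4/5, 108/125) <- contains code 104/125
  'e': [4/5 + 2/25*4/5, 4/5 + 2/25*9/10) = [108/125, 109/125)
  'b': [4/5 + 2/25*9/10, 4/5 + 2/25*1/1) = [109/125, 22/25)
  emit 'c', narrow to [4/5, 108/125)

Answer: ecc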